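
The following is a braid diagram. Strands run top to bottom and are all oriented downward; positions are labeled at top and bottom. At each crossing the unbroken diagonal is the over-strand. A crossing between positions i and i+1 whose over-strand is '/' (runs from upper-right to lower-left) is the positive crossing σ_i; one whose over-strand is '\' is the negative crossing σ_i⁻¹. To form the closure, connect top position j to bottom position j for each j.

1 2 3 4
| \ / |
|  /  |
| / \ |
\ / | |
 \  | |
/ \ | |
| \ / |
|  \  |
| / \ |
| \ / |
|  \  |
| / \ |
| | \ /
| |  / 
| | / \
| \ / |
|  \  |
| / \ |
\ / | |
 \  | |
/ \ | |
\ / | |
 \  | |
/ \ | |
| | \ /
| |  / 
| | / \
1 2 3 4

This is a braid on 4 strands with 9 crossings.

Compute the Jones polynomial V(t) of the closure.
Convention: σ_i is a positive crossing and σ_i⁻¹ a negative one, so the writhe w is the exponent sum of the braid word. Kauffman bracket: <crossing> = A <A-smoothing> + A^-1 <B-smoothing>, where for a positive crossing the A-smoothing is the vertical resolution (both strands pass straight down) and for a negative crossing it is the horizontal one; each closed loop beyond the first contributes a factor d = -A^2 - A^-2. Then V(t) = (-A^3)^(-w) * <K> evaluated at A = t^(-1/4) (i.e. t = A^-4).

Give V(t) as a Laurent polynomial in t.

Reading the diagram top to bottom ('/'-over between positions i,i+1 = s_i, '\'-over = s_i^-1): braid word = s2 s1^-1 s2^-1 s2^-1 s3 s2^-1 s1^-1 s1^-1 s3.
Braid: s2 s1^-1 s2^-1 s2^-1 s3 s2^-1 s1^-1 s1^-1 s3 on 4 strands, 9 crossings.
Writhe w = (#positive) - (#negative) = 3 - 6 = -3.
Computing the Kauffman bracket via state sum. There are 2^9 = 512 states.
Each crossing splits two ways (0=vertical, 1=horizontal). The state's weight is A^(#A-smoothings - #B-smoothings) * d^(loops - 1).
Tabulate the states by total A-exponent and number of loops L (A-exp: L × count):
  A^9: L=6 ×1
  A^7: L=5 ×9
  A^5: L=4 ×35, L=6 ×1
  A^3: L=3 ×73, L=5 ×11
  A^1: L=2 ×82, L=4 ×43, L=6 ×1
  A^-1: L=1 ×40, L=3 ×79, L=5 ×7
  A^-3: L=2 ×63, L=4 ×21
  A^-5: L=1 ×9, L=3 ×26, L=5 ×1
  A^-7: L=2 ×6, L=4 ×3
  A^-9: L=3 ×1
Each group contributes A^e * Σ count * d^(L-1):
Powers of d = -A^2 - A^-2: d^2 = A^4 + 2 + A^-4; d^3 = -A^6 - 3*A^2 - 3*A^-2 - A^-6; d^4 = A^8 + 4*A^4 + 6 + 4*A^-4 + A^-8; d^5 = -A^10 - 5*A^6 - 10*A^2 - 10*A^-2 - 5*A^-6 - A^-10.
  A^9 * (d^5) = -A^19 - 5*A^15 - 10*A^11 - 10*A^7 - 5*A^3 - A^-1
  A^7 * (9*d^4) = 9*A^15 + 36*A^11 + 54*A^7 + 36*A^3 + 9*A^-1
  A^5 * (35*d^3 + d^5) = -A^15 - 40*A^11 - 115*A^7 - 115*A^3 - 40*A^-1 - A^-5
  A^3 * (73*d^2 + 11*d^4) = 11*A^11 + 117*A^7 + 212*A^3 + 117*A^-1 + 11*A^-5
  A^1 * (82*d + 43*d^3 + d^5) = -A^11 - 48*A^7 - 221*A^3 - 221*A^-1 - 48*A^-5 - A^-9
  A^-1 * (40 + 79*d^2 + 7*d^4) = 7*A^7 + 107*A^3 + 240*A^-1 + 107*A^-5 + 7*A^-9
  A^-3 * (63*d + 21*d^3) = -21*A^3 - 126*A^-1 - 126*A^-5 - 21*A^-9
  A^-5 * (9 + 26*d^2 + d^4) = A^3 + 30*A^-1 + 67*A^-5 + 30*A^-9 + A^-13
  A^-7 * (6*d + 3*d^3) = -3*A^-1 - 15*A^-5 - 15*A^-9 - 3*A^-13
  A^-9 * (d^2) = A^-5 + 2*A^-9 + A^-13
Summing the groups: <K> = -A^19 + 3*A^15 - 4*A^11 + 5*A^7 - 6*A^3 + 5*A^-1 - 4*A^-5 + 2*A^-9 - A^-13
Normalise by the writhe: (-A^3)^(-w) = (-A^3)^(3) = -A^9, so f(A) = -A^9 * <K> = A^28 - 3*A^24 + 4*A^20 - 5*A^16 + 6*A^12 - 5*A^8 + 4*A^4 - 2 + A^-4.
Substitute A = t^(-1/4), i.e. A^e → t^(-e/4): V(t) = t - 2 + 4*t^-1 - 5*t^-2 + 6*t^-3 - 5*t^-4 + 4*t^-5 - 3*t^-6 + t^-7

Answer: t - 2 + 4*t^-1 - 5*t^-2 + 6*t^-3 - 5*t^-4 + 4*t^-5 - 3*t^-6 + t^-7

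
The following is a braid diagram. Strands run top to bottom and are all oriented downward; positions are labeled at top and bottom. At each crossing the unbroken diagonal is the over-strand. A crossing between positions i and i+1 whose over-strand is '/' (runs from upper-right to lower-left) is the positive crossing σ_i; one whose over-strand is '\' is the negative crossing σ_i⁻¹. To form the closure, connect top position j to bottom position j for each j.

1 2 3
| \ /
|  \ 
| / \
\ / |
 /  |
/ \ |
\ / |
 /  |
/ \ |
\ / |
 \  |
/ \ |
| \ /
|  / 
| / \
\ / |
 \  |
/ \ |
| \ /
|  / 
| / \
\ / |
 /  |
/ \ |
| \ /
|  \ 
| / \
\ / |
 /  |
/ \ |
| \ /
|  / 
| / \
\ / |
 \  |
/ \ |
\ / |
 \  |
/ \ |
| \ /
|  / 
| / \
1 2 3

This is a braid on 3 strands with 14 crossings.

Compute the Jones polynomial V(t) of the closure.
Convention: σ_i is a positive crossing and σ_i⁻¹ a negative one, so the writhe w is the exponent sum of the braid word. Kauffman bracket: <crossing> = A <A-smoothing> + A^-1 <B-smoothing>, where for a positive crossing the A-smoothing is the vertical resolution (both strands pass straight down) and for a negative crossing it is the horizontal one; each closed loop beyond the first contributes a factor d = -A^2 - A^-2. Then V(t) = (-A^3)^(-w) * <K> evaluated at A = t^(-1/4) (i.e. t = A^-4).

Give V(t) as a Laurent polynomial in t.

Reading the diagram top to bottom ('/'-over between positions i,i+1 = s_i, '\'-over = s_i^-1): braid word = s2^-1 s1 s1 s1^-1 s2 s1^-1 s2 s1 s2^-1 s1 s2 s1^-1 s1^-1 s2.
The presented braid s2^-1 s1 s1 s1^-1 s2 s1^-1 s2 s1 s2^-1 s1 s2 s1^-1 s1^-1 s2 on 3 strands reduces by inverse Markov moves (closure unchanged at each step):
  Deconjugate: the word is γ·β·γ⁻¹ with γ = s2^-1 (prefix) and γ⁻¹ = s2 (suffix); strip both.
  Deconjugate: the word is γ·β·γ⁻¹ with γ = s1 s1 (prefix) and γ⁻¹ = s1^-1 s1^-1 (suffix); strip both.
Reduced to β = s1^-1 s2 s1^-1 s2 s1 s2^-1 s1 s2 on 3 strands, 8 crossings.
Compute on β:
Braid: s1^-1 s2 s1^-1 s2 s1 s2^-1 s1 s2 on 3 strands, 8 crossings.
Writhe w = (#positive) - (#negative) = 5 - 3 = 2.
State-sum expansion of <K>. There are 2^8 = 256 states.
Each crossing splits two ways (0=vertical, 1=horizontal). The state's weight is A^(#A-smoothings - #B-smoothings) * d^(loops - 1).
Tabulate the states by total A-exponent and number of loops L (A-exp: L × count):
  A^8: L=2 ×1
  A^6: L=1 ×3, L=3 ×5
  A^4: L=2 ×22, L=4 ×6
  A^2: L=1 ×18, L=3 ×37, L=5 ×1
  A^0: L=2 ×58, L=4 ×12
  A^-2: L=1 ×24, L=3 ×31, L=5 ×1
  A^-4: L=2 ×23, L=4 ×5
  A^-6: L=3 ×8
  A^-8: L=4 ×1
Each group contributes A^e * Σ count * d^(L-1):
Powers of d = -A^2 - A^-2: d^2 = A^4 + 2 + A^-4; d^3 = -A^6 - 3*A^2 - 3*A^-2 - A^-6; d^4 = A^8 + 4*A^4 + 6 + 4*A^-4 + A^-8.
  A^8 * (d) = -A^10 - A^6
  A^6 * (3 + 5*d^2) = 5*A^10 + 13*A^6 + 5*A^2
  A^4 * (22*d + 6*d^3) = -6*A^10 - 40*A^6 - 40*A^2 - 6*A^-2
  A^2 * (18 + 37*d^2 + d^4) = A^10 + 41*A^6 + 98*A^2 + 41*A^-2 + A^-6
  A^0 * (58*d + 12*d^3) = -12*A^6 - 94*A^2 - 94*A^-2 - 12*A^-6
  A^-2 * (24 + 31*d^2 + d^4) = A^6 + 35*A^2 + 92*A^-2 + 35*A^-6 + A^-10
  A^-4 * (23*d + 5*d^3) = -5*A^2 - 38*A^-2 - 38*A^-6 - 5*A^-10
  A^-6 * (8*d^2) = 8*A^-2 + 16*A^-6 + 8*A^-10
  A^-8 * (d^3) = -A^-2 - 3*A^-6 - 3*A^-10 - A^-14
Summing the groups: <K> = -A^10 + 2*A^6 - A^2 + 2*A^-2 - A^-6 + A^-10 - A^-14
Normalise by the writhe: (-A^3)^(-w) = (-A^3)^(-2) = A^-6, so f(A) = A^-6 * <K> = -A^4 + 2 - A^-4 + 2*A^-8 - A^-12 + A^-16 - A^-20.
Substitute A = t^(-1/4), i.e. A^e → t^(-e/4): V(t) = -t^5 + t^4 - t^3 + 2*t^2 - t + 2 - t^-1

Answer: -t^5 + t^4 - t^3 + 2*t^2 - t + 2 - t^-1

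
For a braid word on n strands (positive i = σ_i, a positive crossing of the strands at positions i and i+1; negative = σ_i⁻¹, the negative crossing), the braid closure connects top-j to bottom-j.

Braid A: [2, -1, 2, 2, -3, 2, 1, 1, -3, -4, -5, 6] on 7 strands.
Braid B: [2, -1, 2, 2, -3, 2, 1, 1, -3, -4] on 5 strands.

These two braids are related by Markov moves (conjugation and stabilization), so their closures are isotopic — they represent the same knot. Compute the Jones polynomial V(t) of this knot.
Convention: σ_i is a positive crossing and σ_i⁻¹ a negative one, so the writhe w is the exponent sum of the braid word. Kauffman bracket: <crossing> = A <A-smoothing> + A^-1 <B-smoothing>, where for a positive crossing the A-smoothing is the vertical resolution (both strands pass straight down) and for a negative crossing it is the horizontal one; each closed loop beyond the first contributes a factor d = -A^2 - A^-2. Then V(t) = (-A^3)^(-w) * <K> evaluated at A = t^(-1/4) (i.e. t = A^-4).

Markov-equivalent braids have isotopic closures, hence identical knot invariants. Strip the Markov moves from each word to reach a common short braid β, then compute V(t) once on β.
Braid A: s2 s1^-1 s2 s2 s3^-1 s2 s1 s1 s3^-1 s4^-1 s5^-1 s6 on 7 strands reduces by inverse Markov moves (closure unchanged at each step):
  Destabilize: the word has the form β·s6 where s6 occurs only as the final letter (β ∈ B_6); drop it and the last strand → 6 strands.
  Destabilize: the word has the form β·s5^-1 where s5^-1 occurs only as the final letter (β ∈ B_5); drop it and the last strand → 5 strands.
  Destabilize: the word has the form β·s4^-1 where s4^-1 occurs only as the final letter (β ∈ B_4); drop it and the last strand → 4 strands.
Reduced to β = s2 s1^-1 s2 s2 s3^-1 s2 s1 s1 s3^-1 on 4 strands, 9 crossings.
Braid B: s2 s1^-1 s2 s2 s3^-1 s2 s1 s1 s3^-1 s4^-1 on 5 strands reduces by inverse Markov moves (closure unchanged at each step):
  Destabilize: the word has the form β·s4^-1 where s4^-1 occurs only as the final letter (β ∈ B_4); drop it and the last strand → 4 strands.
Reduced to β = s2 s1^-1 s2 s2 s3^-1 s2 s1 s1 s3^-1 on 4 strands, 9 crossings.
Both give the same β = s2 s1^-1 s2 s2 s3^-1 s2 s1 s1 s3^-1 on 4 strands, so one state sum suffices:
Braid: s2 s1^-1 s2 s2 s3^-1 s2 s1 s1 s3^-1 on 4 strands, 9 crossings.
Writhe w = (#positive) - (#negative) = 6 - 3 = 3.
Computing the Kauffman bracket via state sum. There are 2^9 = 512 states.
Each crossing splits two ways (0=vertical, 1=horizontal). The state's weight is A^(#A-smoothings - #B-smoothings) * d^(loops - 1).
Tabulate the states by total A-exponent and number of loops L (A-exp: L × count):
  A^9: L=3 ×1
  A^7: L=2 ×6, L=4 ×3
  A^5: L=1 ×11, L=3 ×24, L=5 ×1
  A^3: L=2 ×68, L=4 ×16
  A^1: L=1 ×38, L=3 ×85, L=5 ×3
  A^-1: L=2 ×77, L=4 ×49
  A^-3: L=3 ×69, L=5 ×15
  A^-5: L=4 ×34, L=6 ×2
  A^-7: L=5 ×9
  A^-9: L=6 ×1
Each group contributes A^e * Σ count * d^(L-1):
Powers of d = -A^2 - A^-2: d^2 = A^4 + 2 + A^-4; d^3 = -A^6 - 3*A^2 - 3*A^-2 - A^-6; d^4 = A^8 + 4*A^4 + 6 + 4*A^-4 + A^-8; d^5 = -A^10 - 5*A^6 - 10*A^2 - 10*A^-2 - 5*A^-6 - A^-10.
  A^9 * (d^2) = A^13 + 2*A^9 + A^5
  A^7 * (6*d + 3*d^3) = -3*A^13 - 15*A^9 - 15*A^5 - 3*A
  A^5 * (11 + 24*d^2 + d^4) = A^13 + 28*A^9 + 65*A^5 + 28*A + A^-3
  A^3 * (68*d + 16*d^3) = -16*A^9 - 116*A^5 - 116*A - 16*A^-3
  A^1 * (38 + 85*d^2 + 3*d^4) = 3*A^9 + 97*A^5 + 226*A + 97*A^-3 + 3*A^-7
  A^-1 * (77*d + 49*d^3) = -49*A^5 - 224*A - 224*A^-3 - 49*A^-7
  A^-3 * (69*d^2 + 15*d^4) = 15*A^5 + 129*A + 228*A^-3 + 129*A^-7 + 15*A^-11
  A^-5 * (34*d^3 + 2*d^5) = -2*A^5 - 44*A - 122*A^-3 - 122*A^-7 - 44*A^-11 - 2*A^-15
  A^-7 * (9*d^4) = 9*A + 36*A^-3 + 54*A^-7 + 36*A^-11 + 9*A^-15
  A^-9 * (d^5) = -A - 5*A^-3 - 10*A^-7 - 10*A^-11 - 5*A^-15 - A^-19
Summing the groups: <K> = -A^13 + 2*A^9 - 4*A^5 + 4*A - 5*A^-3 + 5*A^-7 - 3*A^-11 + 2*A^-15 - A^-19
Normalise by the writhe: (-A^3)^(-w) = (-A^3)^(-3) = -A^-9, so f(A) = -A^-9 * <K> = A^4 - 2 + 4*A^-4 - 4*A^-8 + 5*A^-12 - 5*A^-16 + 3*A^-20 - 2*A^-24 + A^-28.
Substitute A = t^(-1/4), i.e. A^e → t^(-e/4): V(t) = t^7 - 2*t^6 + 3*t^5 - 5*t^4 + 5*t^3 - 4*t^2 + 4*t - 2 + t^-1

Answer: t^7 - 2*t^6 + 3*t^5 - 5*t^4 + 5*t^3 - 4*t^2 + 4*t - 2 + t^-1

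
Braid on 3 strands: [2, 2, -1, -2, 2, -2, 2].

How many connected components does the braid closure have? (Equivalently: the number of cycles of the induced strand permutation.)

2

Derivation:
Track the strand permutation on 3 strands, starting from identity.
  step 1: s2 swaps positions 2,3 -> [1 3 2]
  step 2: s2 swaps positions 2,3 -> [1 2 3]
  step 3: s1^-1 swaps positions 1,2 -> [2 1 3]
  step 4: s2^-1 swaps positions 2,3 -> [2 3 1]
  step 5: s2 swaps positions 2,3 -> [2 1 3]
  step 6: s2^-1 swaps positions 2,3 -> [2 3 1]
  step 7: s2 swaps positions 2,3 -> [2 1 3]
Final permutation (position -> original strand): [2 1 3]
Closure components = cycle count of this permutation = 2.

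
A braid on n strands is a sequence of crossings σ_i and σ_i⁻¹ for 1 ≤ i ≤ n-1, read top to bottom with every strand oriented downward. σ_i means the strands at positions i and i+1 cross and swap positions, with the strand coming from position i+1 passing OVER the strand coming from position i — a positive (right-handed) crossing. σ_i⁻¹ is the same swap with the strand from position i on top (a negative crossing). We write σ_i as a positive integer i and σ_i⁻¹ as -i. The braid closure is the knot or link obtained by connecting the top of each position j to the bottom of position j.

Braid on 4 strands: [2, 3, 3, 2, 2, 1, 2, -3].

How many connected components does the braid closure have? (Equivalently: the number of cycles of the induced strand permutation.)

2

Derivation:
Track the strand permutation on 4 strands, starting from identity.
  step 1: s2 swaps positions 2,3 -> [1 3 2 4]
  step 2: s3 swaps positions 3,4 -> [1 3 4 2]
  step 3: s3 swaps positions 3,4 -> [1 3 2 4]
  step 4: s2 swaps positions 2,3 -> [1 2 3 4]
  step 5: s2 swaps positions 2,3 -> [1 3 2 4]
  step 6: s1 swaps positions 1,2 -> [3 1 2 4]
  step 7: s2 swaps positions 2,3 -> [3 2 1 4]
  step 8: s3^-1 swaps positions 3,4 -> [3 2 4 1]
Final permutation (position -> original strand): [3 2 4 1]
Closure components = cycle count of this permutation = 2.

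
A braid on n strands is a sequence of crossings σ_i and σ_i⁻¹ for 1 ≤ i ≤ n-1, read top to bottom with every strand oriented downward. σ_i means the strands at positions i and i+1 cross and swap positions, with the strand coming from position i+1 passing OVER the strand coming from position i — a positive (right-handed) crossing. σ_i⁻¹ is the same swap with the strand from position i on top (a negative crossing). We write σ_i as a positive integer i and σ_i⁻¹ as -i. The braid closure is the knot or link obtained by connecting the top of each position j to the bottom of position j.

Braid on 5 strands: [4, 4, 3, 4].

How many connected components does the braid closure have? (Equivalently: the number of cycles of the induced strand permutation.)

3

Derivation:
Track the strand permutation on 5 strands, starting from identity.
  step 1: s4 swaps positions 4,5 -> [1 2 3 5 4]
  step 2: s4 swaps positions 4,5 -> [1 2 3 4 5]
  step 3: s3 swaps positions 3,4 -> [1 2 4 3 5]
  step 4: s4 swaps positions 4,5 -> [1 2 4 5 3]
Final permutation (position -> original strand): [1 2 4 5 3]
Closure components = cycle count of this permutation = 3.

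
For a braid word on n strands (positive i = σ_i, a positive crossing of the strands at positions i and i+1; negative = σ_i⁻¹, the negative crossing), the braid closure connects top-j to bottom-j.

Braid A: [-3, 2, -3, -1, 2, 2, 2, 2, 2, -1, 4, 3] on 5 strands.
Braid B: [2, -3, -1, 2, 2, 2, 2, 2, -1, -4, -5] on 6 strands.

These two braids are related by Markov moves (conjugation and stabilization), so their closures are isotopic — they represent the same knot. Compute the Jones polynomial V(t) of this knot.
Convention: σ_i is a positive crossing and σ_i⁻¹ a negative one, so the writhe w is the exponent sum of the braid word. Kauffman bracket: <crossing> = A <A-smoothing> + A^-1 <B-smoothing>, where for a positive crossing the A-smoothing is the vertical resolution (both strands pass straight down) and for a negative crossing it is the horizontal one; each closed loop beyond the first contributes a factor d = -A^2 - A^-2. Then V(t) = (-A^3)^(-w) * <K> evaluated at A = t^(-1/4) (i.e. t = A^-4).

t^8 - 2*t^7 + 2*t^6 - 3*t^5 + 3*t^4 - 2*t^3 + 2*t^2 - t + 1

Derivation:
Markov-equivalent braids have isotopic closures, hence identical knot invariants. Strip the Markov moves from each word to reach a common short braid β, then compute V(t) once on β.
Braid A: s3^-1 s2 s3^-1 s1^-1 s2 s2 s2 s2 s2 s1^-1 s4 s3 on 5 strands reduces by inverse Markov moves (closure unchanged at each step):
  Deconjugate: the word is γ·β·γ⁻¹ with γ = s3^-1 (prefix) and γ⁻¹ = s3 (suffix); strip both.
  Destabilize: the word has the form β·s4 where s4 occurs only as the final letter (β ∈ B_4); drop it and the last strand → 4 strands.
Reduced to β = s2 s3^-1 s1^-1 s2 s2 s2 s2 s2 s1^-1 on 4 strands, 9 crossings.
Braid B: s2 s3^-1 s1^-1 s2 s2 s2 s2 s2 s1^-1 s4^-1 s5^-1 on 6 strands reduces by inverse Markov moves (closure unchanged at each step):
  Destabilize: the word has the form β·s5^-1 where s5^-1 occurs only as the final letter (β ∈ B_5); drop it and the last strand → 5 strands.
  Destabilize: the word has the form β·s4^-1 where s4^-1 occurs only as the final letter (β ∈ B_4); drop it and the last strand → 4 strands.
Reduced to β = s2 s3^-1 s1^-1 s2 s2 s2 s2 s2 s1^-1 on 4 strands, 9 crossings.
Both give the same β = s2 s3^-1 s1^-1 s2 s2 s2 s2 s2 s1^-1 on 4 strands, so one state sum suffices:
Braid: s2 s3^-1 s1^-1 s2 s2 s2 s2 s2 s1^-1 on 4 strands, 9 crossings.
Writhe w = (#positive) - (#negative) = 6 - 3 = 3.
Enumerate smoothing states for the bracket polynomial. There are 2^9 = 512 states.
Each crossing splits two ways (0=vertical, 1=horizontal). The state's weight is A^(#A-smoothings - #B-smoothings) * d^(loops - 1).
Tabulate the states by total A-exponent and number of loops L (A-exp: L × count):
  A^9: L=3 ×1
  A^7: L=2 ×8, L=4 ×1
  A^5: L=1 ×17, L=3 ×19
  A^3: L=2 ×63, L=4 ×21
  A^1: L=3 ×111, L=5 ×15
  A^-1: L=4 ×120, L=6 ×6
  A^-3: L=5 ×83, L=7 ×1
  A^-5: L=6 ×36
  A^-7: L=7 ×9
  A^-9: L=8 ×1
Each group contributes A^e * Σ count * d^(L-1):
Powers of d = -A^2 - A^-2: d^2 = A^4 + 2 + A^-4; d^3 = -A^6 - 3*A^2 - 3*A^-2 - A^-6; d^4 = A^8 + 4*A^4 + 6 + 4*A^-4 + A^-8; d^5 = -A^10 - 5*A^6 - 10*A^2 - 10*A^-2 - 5*A^-6 - A^-10; d^6 = A^12 + 6*A^8 + 15*A^4 + 20 + 15*A^-4 + 6*A^-8 + A^-12; d^7 = -A^14 - 7*A^10 - 21*A^6 - 35*A^2 - 35*A^-2 - 21*A^-6 - 7*A^-10 - A^-14.
  A^9 * (d^2) = A^13 + 2*A^9 + A^5
  A^7 * (8*d + d^3) = -A^13 - 11*A^9 - 11*A^5 - A
  A^5 * (17 + 19*d^2) = 19*A^9 + 55*A^5 + 19*A
  A^3 * (63*d + 21*d^3) = -21*A^9 - 126*A^5 - 126*A - 21*A^-3
  A^1 * (111*d^2 + 15*d^4) = 15*A^9 + 171*A^5 + 312*A + 171*A^-3 + 15*A^-7
  A^-1 * (120*d^3 + 6*d^5) = -6*A^9 - 150*A^5 - 420*A - 420*A^-3 - 150*A^-7 - 6*A^-11
  A^-3 * (83*d^4 + d^6) = A^9 + 89*A^5 + 347*A + 518*A^-3 + 347*A^-7 + 89*A^-11 + A^-15
  A^-5 * (36*d^5) = -36*A^5 - 180*A - 360*A^-3 - 360*A^-7 - 180*A^-11 - 36*A^-15
  A^-7 * (9*d^6) = 9*A^5 + 54*A + 135*A^-3 + 180*A^-7 + 135*A^-11 + 54*A^-15 + 9*A^-19
  A^-9 * (d^7) = -A^5 - 7*A - 21*A^-3 - 35*A^-7 - 35*A^-11 - 21*A^-15 - 7*A^-19 - A^-23
Summing the groups: <K> = -A^9 + A^5 - 2*A + 2*A^-3 - 3*A^-7 + 3*A^-11 - 2*A^-15 + 2*A^-19 - A^-23
Normalise by the writhe: (-A^3)^(-w) = (-A^3)^(-3) = -A^-9, so f(A) = -A^-9 * <K> = 1 - A^-4 + 2*A^-8 - 2*A^-12 + 3*A^-16 - 3*A^-20 + 2*A^-24 - 2*A^-28 + A^-32.
Substitute A = t^(-1/4), i.e. A^e → t^(-e/4): V(t) = t^8 - 2*t^7 + 2*t^6 - 3*t^5 + 3*t^4 - 2*t^3 + 2*t^2 - t + 1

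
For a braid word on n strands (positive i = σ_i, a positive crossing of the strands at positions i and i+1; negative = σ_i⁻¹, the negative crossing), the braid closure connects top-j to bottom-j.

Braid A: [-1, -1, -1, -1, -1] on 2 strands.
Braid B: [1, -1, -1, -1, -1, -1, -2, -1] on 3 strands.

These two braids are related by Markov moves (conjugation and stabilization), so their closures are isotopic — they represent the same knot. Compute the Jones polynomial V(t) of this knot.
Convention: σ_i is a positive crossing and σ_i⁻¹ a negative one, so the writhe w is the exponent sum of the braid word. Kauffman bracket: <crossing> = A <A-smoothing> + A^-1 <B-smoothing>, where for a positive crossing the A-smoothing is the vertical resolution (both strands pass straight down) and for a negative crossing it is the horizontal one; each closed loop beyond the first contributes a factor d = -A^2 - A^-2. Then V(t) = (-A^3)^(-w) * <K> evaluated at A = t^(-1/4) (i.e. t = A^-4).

t^-2 + t^-4 - t^-5 + t^-6 - t^-7

Derivation:
Markov-equivalent braids have isotopic closures, hence identical knot invariants. Strip the Markov moves from each word to reach a common short braid β, then compute V(t) once on β.
Braid A: s1^-1 s1^-1 s1^-1 s1^-1 s1^-1 on 2 strands has no conjugating prefix/suffix or stabilization to strip; take β = s1^-1 s1^-1 s1^-1 s1^-1 s1^-1.
Braid B: s1 s1^-1 s1^-1 s1^-1 s1^-1 s1^-1 s2^-1 s1^-1 on 3 strands reduces by inverse Markov moves (closure unchanged at each step):
  Deconjugate: the word is γ·β·γ⁻¹ with γ = s1 (prefix) and γ⁻¹ = s1^-1 (suffix); strip both.
  Destabilize: the word has the form β·s2^-1 where s2^-1 occurs only as the final letter (β ∈ B_2); drop it and the last strand → 2 strands.
Reduced to β = s1^-1 s1^-1 s1^-1 s1^-1 s1^-1 on 2 strands, 5 crossings.
Both give the same β = s1^-1 s1^-1 s1^-1 s1^-1 s1^-1 on 2 strands, so one state sum suffices:
Braid: s1^-1 s1^-1 s1^-1 s1^-1 s1^-1 on 2 strands, 5 crossings.
Writhe w = (#positive) - (#negative) = 0 - 5 = -5.
Computing the Kauffman bracket via state sum. There are 2^5 = 32 states.
For each crossing: s=0 is the vertical smoothing, s=1 horizontal. Crossing k contributes A^(sign_k * (1 - 2*s_k)); loop factor d = -A^2 - A^-2.
  state 00000: A-exp=-5, loops=2, term = A^-5 * d^1
  state 00001: A-exp=-3, loops=1, term = A^-3 * d^0
  state 00010: A-exp=-3, loops=1, term = A^-3 * d^0
  state 00011: A-exp=-1, loops=2, term = A^-1 * d^1
  state 00100: A-exp=-3, loops=1, term = A^-3 * d^0
  state 00101: A-exp=-1, loops=2, term = A^-1 * d^1
  state 00110: A-exp=-1, loops=2, term = A^-1 * d^1
  state 00111: A-exp=+1, loops=3, term = A^1 * d^2
  state 01000: A-exp=-3, loops=1, term = A^-3 * d^0
  state 01001: A-exp=-1, loops=2, term = A^-1 * d^1
  state 01010: A-exp=-1, loops=2, term = A^-1 * d^1
  state 01011: A-exp=+1, loops=3, term = A^1 * d^2
  state 01100: A-exp=-1, loops=2, term = A^-1 * d^1
  state 01101: A-exp=+1, loops=3, term = A^1 * d^2
  state 01110: A-exp=+1, loops=3, term = A^1 * d^2
  state 01111: A-exp=+3, loops=4, term = A^3 * d^3
  state 10000: A-exp=-3, loops=1, term = A^-3 * d^0
  state 10001: A-exp=-1, loops=2, term = A^-1 * d^1
  state 10010: A-exp=-1, loops=2, term = A^-1 * d^1
  state 10011: A-exp=+1, loops=3, term = A^1 * d^2
  state 10100: A-exp=-1, loops=2, term = A^-1 * d^1
  state 10101: A-exp=+1, loops=3, term = A^1 * d^2
  state 10110: A-exp=+1, loops=3, term = A^1 * d^2
  state 10111: A-exp=+3, loops=4, term = A^3 * d^3
  state 11000: A-exp=-1, loops=2, term = A^-1 * d^1
  state 11001: A-exp=+1, loops=3, term = A^1 * d^2
  state 11010: A-exp=+1, loops=3, term = A^1 * d^2
  state 11011: A-exp=+3, loops=4, term = A^3 * d^3
  state 11100: A-exp=+1, loops=3, term = A^1 * d^2
  state 11101: A-exp=+3, loops=4, term = A^3 * d^3
  state 11110: A-exp=+3, loops=4, term = A^3 * d^3
  state 11111: A-exp=+5, loops=5, term = A^5 * d^4
Collect the terms by A-exponent (count of states per loop number):
Powers of d = -A^2 - A^-2: d^2 = A^4 + 2 + A^-4; d^3 = -A^6 - 3*A^2 - 3*A^-2 - A^-6; d^4 = A^8 + 4*A^4 + 6 + 4*A^-4 + A^-8.
  A^5 * (d^4) = A^13 + 4*A^9 + 6*A^5 + 4*A + A^-3
  A^3 * (5*d^3) = -5*A^9 - 15*A^5 - 15*A - 5*A^-3
  A^1 * (10*d^2) = 10*A^5 + 20*A + 10*A^-3
  A^-1 * (10*d) = -10*A - 10*A^-3
  A^-3 * (5) = 5*A^-3
  A^-5 * (d) = -A^-3 - A^-7
Summing the groups: <K> = A^13 - A^9 + A^5 - A - A^-7
Normalise by the writhe: (-A^3)^(-w) = (-A^3)^(5) = -A^15, so f(A) = -A^15 * <K> = -A^28 + A^24 - A^20 + A^16 + A^8.
Substitute A = t^(-1/4), i.e. A^e → t^(-e/4): V(t) = t^-2 + t^-4 - t^-5 + t^-6 - t^-7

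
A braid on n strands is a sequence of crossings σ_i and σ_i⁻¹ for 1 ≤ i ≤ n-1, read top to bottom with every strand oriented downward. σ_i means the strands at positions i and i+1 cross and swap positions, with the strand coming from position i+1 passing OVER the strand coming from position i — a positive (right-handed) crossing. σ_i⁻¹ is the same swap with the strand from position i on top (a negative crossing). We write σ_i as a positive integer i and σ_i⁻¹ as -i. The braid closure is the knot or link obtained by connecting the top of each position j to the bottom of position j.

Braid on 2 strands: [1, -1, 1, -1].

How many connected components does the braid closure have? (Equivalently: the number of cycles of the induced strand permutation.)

2

Derivation:
Track the strand permutation on 2 strands, starting from identity.
  step 1: s1 swaps positions 1,2 -> [2 1]
  step 2: s1^-1 swaps positions 1,2 -> [1 2]
  step 3: s1 swaps positions 1,2 -> [2 1]
  step 4: s1^-1 swaps positions 1,2 -> [1 2]
Final permutation (position -> original strand): [1 2]
Closure components = cycle count of this permutation = 2.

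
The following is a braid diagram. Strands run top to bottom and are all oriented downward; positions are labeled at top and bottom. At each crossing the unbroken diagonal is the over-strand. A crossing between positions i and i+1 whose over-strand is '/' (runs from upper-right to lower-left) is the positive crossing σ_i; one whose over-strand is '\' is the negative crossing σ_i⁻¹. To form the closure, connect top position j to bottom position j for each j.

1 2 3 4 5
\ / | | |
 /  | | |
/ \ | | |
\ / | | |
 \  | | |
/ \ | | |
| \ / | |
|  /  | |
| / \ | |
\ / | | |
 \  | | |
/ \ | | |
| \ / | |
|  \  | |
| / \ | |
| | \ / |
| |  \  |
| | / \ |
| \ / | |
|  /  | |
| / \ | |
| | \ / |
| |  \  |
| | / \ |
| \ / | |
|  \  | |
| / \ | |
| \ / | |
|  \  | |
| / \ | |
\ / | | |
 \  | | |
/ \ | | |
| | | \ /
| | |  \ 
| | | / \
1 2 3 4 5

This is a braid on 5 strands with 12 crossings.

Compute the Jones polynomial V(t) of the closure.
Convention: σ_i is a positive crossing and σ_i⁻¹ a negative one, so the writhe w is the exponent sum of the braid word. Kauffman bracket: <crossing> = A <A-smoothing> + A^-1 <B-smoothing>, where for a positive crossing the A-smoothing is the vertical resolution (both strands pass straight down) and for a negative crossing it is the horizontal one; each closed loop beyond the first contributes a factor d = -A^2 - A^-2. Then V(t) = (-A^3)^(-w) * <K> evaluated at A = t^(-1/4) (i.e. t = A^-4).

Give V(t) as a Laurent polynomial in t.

Reading the diagram top to bottom ('/'-over between positions i,i+1 = s_i, '\'-over = s_i^-1): braid word = s1 s1^-1 s2 s1^-1 s2^-1 s3^-1 s2 s3^-1 s2^-1 s2^-1 s1^-1 s4^-1.
The presented braid s1 s1^-1 s2 s1^-1 s2^-1 s3^-1 s2 s3^-1 s2^-1 s2^-1 s1^-1 s4^-1 on 5 strands reduces by inverse Markov moves (closure unchanged at each step):
  Destabilize: the word has the form β·s4^-1 where s4^-1 occurs only as the final letter (β ∈ B_4); drop it and the last strand → 4 strands.
  Deconjugate: the word is γ·β·γ⁻¹ with γ = s1 (prefix) and γ⁻¹ = s1^-1 (suffix); strip both.
Reduced to β = s1^-1 s2 s1^-1 s2^-1 s3^-1 s2 s3^-1 s2^-1 s2^-1 on 4 strands, 9 crossings.
Compute on β:
Braid: s1^-1 s2 s1^-1 s2^-1 s3^-1 s2 s3^-1 s2^-1 s2^-1 on 4 strands, 9 crossings.
Writhe w = (#positive) - (#negative) = 2 - 7 = -5.
Enumerate smoothing states for the bracket polynomial. There are 2^9 = 512 states.
Smooth each crossing (0=||, 1=⌣⌢); contribution A^(Σ sign_k(1-2s_k)) * d^(L-1).
Tabulate the states by total A-exponent and number of loops L (A-exp: L × count):
  A^9: L=5 ×1
  A^7: L=4 ×9
  A^5: L=3 ×30, L=5 ×6
  A^3: L=2 ×45, L=4 ×37, L=6 ×2
  A^1: L=1 ×27, L=3 ×78, L=5 ×21
  A^-1: L=2 ×67, L=4 ×53, L=6 ×6
  A^-3: L=1 ×12, L=3 ×53, L=5 ×18, L=7 ×1
  A^-5: L=2 ×14, L=4 ×19, L=6 ×3
  A^-7: L=3 ×6, L=5 ×3
  A^-9: L=4 ×1
Each group contributes A^e * Σ count * d^(L-1):
Powers of d = -A^2 - A^-2: d^2 = A^4 + 2 + A^-4; d^3 = -A^6 - 3*A^2 - 3*A^-2 - A^-6; d^4 = A^8 + 4*A^4 + 6 + 4*A^-4 + A^-8; d^5 = -A^10 - 5*A^6 - 10*A^2 - 10*A^-2 - 5*A^-6 - A^-10; d^6 = A^12 + 6*A^8 + 15*A^4 + 20 + 15*A^-4 + 6*A^-8 + A^-12.
  A^9 * (d^4) = A^17 + 4*A^13 + 6*A^9 + 4*A^5 + A
  A^7 * (9*d^3) = -9*A^13 - 27*A^9 - 27*A^5 - 9*A
  A^5 * (30*d^2 + 6*d^4) = 6*A^13 + 54*A^9 + 96*A^5 + 54*A + 6*A^-3
  A^3 * (45*d + 37*d^3 + 2*d^5) = -2*A^13 - 47*A^9 - 176*A^5 - 176*A - 47*A^-3 - 2*A^-7
  A^1 * (27 + 78*d^2 + 21*d^4) = 21*A^9 + 162*A^5 + 309*A + 162*A^-3 + 21*A^-7
  A^-1 * (67*d + 53*d^3 + 6*d^5) = -6*A^9 - 83*A^5 - 286*A - 286*A^-3 - 83*A^-7 - 6*A^-11
  A^-3 * (12 + 53*d^2 + 18*d^4 + d^6) = A^9 + 24*A^5 + 140*A + 246*A^-3 + 140*A^-7 + 24*A^-11 + A^-15
  A^-5 * (14*d + 19*d^3 + 3*d^5) = -3*A^5 - 34*A - 101*A^-3 - 101*A^-7 - 34*A^-11 - 3*A^-15
  A^-7 * (6*d^2 + 3*d^4) = 3*A + 18*A^-3 + 30*A^-7 + 18*A^-11 + 3*A^-15
  A^-9 * (d^3) = -A^-3 - 3*A^-7 - 3*A^-11 - A^-15
Summing the groups: <K> = A^17 - A^13 + 2*A^9 - 3*A^5 + 2*A - 3*A^-3 + 2*A^-7 - A^-11
Normalise by the writhe: (-A^3)^(-w) = (-A^3)^(5) = -A^15, so f(A) = -A^15 * <K> = -A^32 + A^28 - 2*A^24 + 3*A^20 - 2*A^16 + 3*A^12 - 2*A^8 + A^4.
Substitute A = t^(-1/4), i.e. A^e → t^(-e/4): V(t) = t^-1 - 2*t^-2 + 3*t^-3 - 2*t^-4 + 3*t^-5 - 2*t^-6 + t^-7 - t^-8

Answer: t^-1 - 2*t^-2 + 3*t^-3 - 2*t^-4 + 3*t^-5 - 2*t^-6 + t^-7 - t^-8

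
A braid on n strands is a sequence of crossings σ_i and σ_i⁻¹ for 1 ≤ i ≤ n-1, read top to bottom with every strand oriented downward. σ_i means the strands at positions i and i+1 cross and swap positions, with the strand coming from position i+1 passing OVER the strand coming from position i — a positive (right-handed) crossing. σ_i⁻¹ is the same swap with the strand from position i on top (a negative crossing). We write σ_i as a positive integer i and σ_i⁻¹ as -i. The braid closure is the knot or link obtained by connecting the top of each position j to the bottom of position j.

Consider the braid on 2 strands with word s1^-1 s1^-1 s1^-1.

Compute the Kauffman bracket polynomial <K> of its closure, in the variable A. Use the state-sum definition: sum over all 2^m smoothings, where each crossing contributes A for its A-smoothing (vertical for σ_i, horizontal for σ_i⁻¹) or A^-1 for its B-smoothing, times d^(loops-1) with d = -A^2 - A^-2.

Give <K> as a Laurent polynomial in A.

Braid: s1^-1 s1^-1 s1^-1 on 2 strands, 3 crossings.
Writhe w = (#positive) - (#negative) = 0 - 3 = -3.
Computing the Kauffman bracket via state sum. There are 2^3 = 8 states.
For each crossing: s=0 is the vertical smoothing, s=1 horizontal. Crossing k contributes A^(sign_k * (1 - 2*s_k)); loop factor d = -A^2 - A^-2.
  state 000: A-exp=-3, loops=2, term = A^-3 * d^1
  state 001: A-exp=-1, loops=1, term = A^-1 * d^0
  state 010: A-exp=-1, loops=1, term = A^-1 * d^0
  state 011: A-exp=+1, loops=2, term = A^1 * d^1
  state 100: A-exp=-1, loops=1, term = A^-1 * d^0
  state 101: A-exp=+1, loops=2, term = A^1 * d^1
  state 110: A-exp=+1, loops=2, term = A^1 * d^1
  state 111: A-exp=+3, loops=3, term = A^3 * d^2
Collect the terms by A-exponent (count of states per loop number):
Powers of d = -A^2 - A^-2: d^2 = A^4 + 2 + A^-4.
  A^3 * (d^2) = A^7 + 2*A^3 + A^-1
  A^1 * (3*d) = -3*A^3 - 3*A^-1
  A^-1 * (3) = 3*A^-1
  A^-3 * (d) = -A^-1 - A^-5
Summing the groups: <K> = A^7 - A^3 - A^-5

Answer: A^7 - A^3 - A^-5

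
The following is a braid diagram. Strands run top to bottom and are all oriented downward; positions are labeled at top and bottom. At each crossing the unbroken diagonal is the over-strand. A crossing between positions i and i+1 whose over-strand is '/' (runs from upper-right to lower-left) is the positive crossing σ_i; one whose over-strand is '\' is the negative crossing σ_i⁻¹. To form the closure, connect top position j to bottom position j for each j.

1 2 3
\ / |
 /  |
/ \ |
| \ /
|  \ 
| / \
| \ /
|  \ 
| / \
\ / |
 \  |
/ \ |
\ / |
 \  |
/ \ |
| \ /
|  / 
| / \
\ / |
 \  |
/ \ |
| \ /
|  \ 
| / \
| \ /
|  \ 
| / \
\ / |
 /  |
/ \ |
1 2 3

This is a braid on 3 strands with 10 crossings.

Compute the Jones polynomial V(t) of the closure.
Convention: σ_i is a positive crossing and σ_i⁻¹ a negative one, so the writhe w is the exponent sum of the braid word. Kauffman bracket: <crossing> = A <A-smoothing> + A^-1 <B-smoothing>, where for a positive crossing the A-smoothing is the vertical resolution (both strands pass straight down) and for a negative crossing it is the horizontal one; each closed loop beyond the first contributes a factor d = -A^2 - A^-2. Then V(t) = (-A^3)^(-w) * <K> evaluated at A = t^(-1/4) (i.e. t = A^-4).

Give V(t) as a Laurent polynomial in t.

Reading the diagram top to bottom ('/'-over between positions i,i+1 = s_i, '\'-over = s_i^-1): braid word = s1 s2^-1 s2^-1 s1^-1 s1^-1 s2 s1^-1 s2^-1 s2^-1 s1.
Braid: s1 s2^-1 s2^-1 s1^-1 s1^-1 s2 s1^-1 s2^-1 s2^-1 s1 on 3 strands, 10 crossings.
Writhe w = (#positive) - (#negative) = 3 - 7 = -4.
Computing the Kauffman bracket via state sum. There are 2^10 = 1024 states.
Smooth each crossing (0=||, 1=⌣⌢); contribution A^(Σ sign_k(1-2s_k)) * d^(L-1).
Tabulate the states by total A-exponent and number of loops L (A-exp: L × count):
  A^10: L=6 ×1
  A^8: L=5 ×10
  A^6: L=4 ×43, L=6 ×2
  A^4: L=3 ×98, L=5 ×22
  A^2: L=2 ×118, L=4 ×88, L=6 ×4
  A^0: L=1 ×60, L=3 ×162, L=5 ×30
  A^-2: L=2 ×128, L=4 ×79, L=6 ×3
  A^-4: L=1 ×23, L=3 ×84, L=5 ×13
  A^-6: L=2 ×27, L=4 ×18
  A^-8: L=1 ×2, L=3 ×8
  A^-10: L=2 ×1
Each group contributes A^e * Σ count * d^(L-1):
Powers of d = -A^2 - A^-2: d^2 = A^4 + 2 + A^-4; d^3 = -A^6 - 3*A^2 - 3*A^-2 - A^-6; d^4 = A^8 + 4*A^4 + 6 + 4*A^-4 + A^-8; d^5 = -A^10 - 5*A^6 - 10*A^2 - 10*A^-2 - 5*A^-6 - A^-10.
  A^10 * (d^5) = -A^20 - 5*A^16 - 10*A^12 - 10*A^8 - 5*A^4 - 1
  A^8 * (10*d^4) = 10*A^16 + 40*A^12 + 60*A^8 + 40*A^4 + 10
  A^6 * (43*d^3 + 2*d^5) = -2*A^16 - 53*A^12 - 149*A^8 - 149*A^4 - 53 - 2*A^-4
  A^4 * (98*d^2 + 22*d^4) = 22*A^12 + 186*A^8 + 328*A^4 + 186 + 22*A^-4
  A^2 * (118*d + 88*d^3 + 4*d^5) = -4*A^12 - 108*A^8 - 422*A^4 - 422 - 108*A^-4 - 4*A^-8
  A^0 * (60 + 162*d^2 + 30*d^4) = 30*A^8 + 282*A^4 + 564 + 282*A^-4 + 30*A^-8
  A^-2 * (128*d + 79*d^3 + 3*d^5) = -3*A^8 - 94*A^4 - 395 - 395*A^-4 - 94*A^-8 - 3*A^-12
  A^-4 * (23 + 84*d^2 + 13*d^4) = 13*A^4 + 136 + 269*A^-4 + 136*A^-8 + 13*A^-12
  A^-6 * (27*d + 18*d^3) = -18 - 81*A^-4 - 81*A^-8 - 18*A^-12
  A^-8 * (2 + 8*d^2) = 8*A^-4 + 18*A^-8 + 8*A^-12
  A^-10 * (d) = -A^-8 - A^-12
Summing the groups: <K> = -A^20 + 3*A^16 - 5*A^12 + 6*A^8 - 7*A^4 + 7 - 5*A^-4 + 4*A^-8 - A^-12
Normalise by the writhe: (-A^3)^(-w) = (-A^3)^(4) = A^12, so f(A) = A^12 * <K> = -A^32 + 3*A^28 - 5*A^24 + 6*A^20 - 7*A^16 + 7*A^12 - 5*A^8 + 4*A^4 - 1.
Substitute A = t^(-1/4), i.e. A^e → t^(-e/4): V(t) = -1 + 4*t^-1 - 5*t^-2 + 7*t^-3 - 7*t^-4 + 6*t^-5 - 5*t^-6 + 3*t^-7 - t^-8

Answer: -1 + 4*t^-1 - 5*t^-2 + 7*t^-3 - 7*t^-4 + 6*t^-5 - 5*t^-6 + 3*t^-7 - t^-8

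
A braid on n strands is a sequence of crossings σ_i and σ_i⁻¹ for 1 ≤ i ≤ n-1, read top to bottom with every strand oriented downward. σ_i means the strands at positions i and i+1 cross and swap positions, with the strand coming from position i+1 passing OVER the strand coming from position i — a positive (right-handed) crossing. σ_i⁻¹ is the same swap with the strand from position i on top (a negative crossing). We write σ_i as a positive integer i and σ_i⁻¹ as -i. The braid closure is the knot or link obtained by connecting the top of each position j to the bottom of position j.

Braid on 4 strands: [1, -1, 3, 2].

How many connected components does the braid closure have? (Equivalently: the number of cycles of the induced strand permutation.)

2

Derivation:
Track the strand permutation on 4 strands, starting from identity.
  step 1: s1 swaps positions 1,2 -> [2 1 3 4]
  step 2: s1^-1 swaps positions 1,2 -> [1 2 3 4]
  step 3: s3 swaps positions 3,4 -> [1 2 4 3]
  step 4: s2 swaps positions 2,3 -> [1 4 2 3]
Final permutation (position -> original strand): [1 4 2 3]
Closure components = cycle count of this permutation = 2.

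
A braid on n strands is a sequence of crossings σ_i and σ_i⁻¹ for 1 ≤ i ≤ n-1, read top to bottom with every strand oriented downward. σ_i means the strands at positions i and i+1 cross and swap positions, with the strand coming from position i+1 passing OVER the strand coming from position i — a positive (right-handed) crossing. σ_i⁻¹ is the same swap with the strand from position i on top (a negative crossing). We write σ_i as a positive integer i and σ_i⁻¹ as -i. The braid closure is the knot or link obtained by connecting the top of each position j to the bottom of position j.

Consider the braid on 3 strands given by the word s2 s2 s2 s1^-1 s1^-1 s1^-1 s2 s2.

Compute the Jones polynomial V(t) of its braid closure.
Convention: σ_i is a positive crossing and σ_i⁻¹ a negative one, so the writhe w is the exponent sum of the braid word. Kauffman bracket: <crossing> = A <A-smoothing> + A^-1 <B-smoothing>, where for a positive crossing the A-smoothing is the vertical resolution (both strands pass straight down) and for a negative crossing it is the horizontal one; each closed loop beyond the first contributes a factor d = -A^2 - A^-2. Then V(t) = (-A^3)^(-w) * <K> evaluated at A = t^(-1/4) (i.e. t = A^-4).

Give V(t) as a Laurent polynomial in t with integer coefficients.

-t^6 + t^5 - 2*t^4 + 3*t^3 - 2*t^2 + 3*t - 1 + t^-1 - t^-2

Derivation:
Braid: s2 s2 s2 s1^-1 s1^-1 s1^-1 s2 s2 on 3 strands, 8 crossings.
Writhe w = (#positive) - (#negative) = 5 - 3 = 2.
Enumerate smoothing states for the bracket polynomial. There are 2^8 = 256 states.
Smooth each crossing (0=||, 1=⌣⌢); contribution A^(Σ sign_k(1-2s_k)) * d^(L-1).
Tabulate the states by total A-exponent and number of loops L (A-exp: L × count):
  A^8: L=4 ×1
  A^6: L=3 ×8
  A^4: L=2 ×18, L=4 ×10
  A^2: L=1 ×15, L=3 ×31, L=5 ×10
  A^0: L=2 ×35, L=4 ×30, L=6 ×5
  A^-2: L=3 ×40, L=5 ×15, L=7 ×1
  A^-4: L=4 ×25, L=6 ×3
  A^-6: L=5 ×8
  A^-8: L=6 ×1
Each group contributes A^e * Σ count * d^(L-1):
Powers of d = -A^2 - A^-2: d^2 = A^4 + 2 + A^-4; d^3 = -A^6 - 3*A^2 - 3*A^-2 - A^-6; d^4 = A^8 + 4*A^4 + 6 + 4*A^-4 + A^-8; d^5 = -A^10 - 5*A^6 - 10*A^2 - 10*A^-2 - 5*A^-6 - A^-10; d^6 = A^12 + 6*A^8 + 15*A^4 + 20 + 15*A^-4 + 6*A^-8 + A^-12.
  A^8 * (d^3) = -A^14 - 3*A^10 - 3*A^6 - A^2
  A^6 * (8*d^2) = 8*A^10 + 16*A^6 + 8*A^2
  A^4 * (18*d + 10*d^3) = -10*A^10 - 48*A^6 - 48*A^2 - 10*A^-2
  A^2 * (15 + 31*d^2 + 10*d^4) = 10*A^10 + 71*A^6 + 137*A^2 + 71*A^-2 + 10*A^-6
  A^0 * (35*d + 30*d^3 + 5*d^5) = -5*A^10 - 55*A^6 - 175*A^2 - 175*A^-2 - 55*A^-6 - 5*A^-10
  A^-2 * (40*d^2 + 15*d^4 + d^6) = A^10 + 21*A^6 + 115*A^2 + 190*A^-2 + 115*A^-6 + 21*A^-10 + A^-14
  A^-4 * (25*d^3 + 3*d^5) = -3*A^6 - 40*A^2 - 105*A^-2 - 105*A^-6 - 40*A^-10 - 3*A^-14
  A^-6 * (8*d^4) = 8*A^2 + 32*A^-2 + 48*A^-6 + 32*A^-10 + 8*A^-14
  A^-8 * (d^5) = -A^2 - 5*A^-2 - 10*A^-6 - 10*A^-10 - 5*A^-14 - A^-18
Summing the groups: <K> = -A^14 + A^10 - A^6 + 3*A^2 - 2*A^-2 + 3*A^-6 - 2*A^-10 + A^-14 - A^-18
Normalise by the writhe: (-A^3)^(-w) = (-A^3)^(-2) = A^-6, so f(A) = A^-6 * <K> = -A^8 + A^4 - 1 + 3*A^-4 - 2*A^-8 + 3*A^-12 - 2*A^-16 + A^-20 - A^-24.
Substitute A = t^(-1/4), i.e. A^e → t^(-e/4): V(t) = -t^6 + t^5 - 2*t^4 + 3*t^3 - 2*t^2 + 3*t - 1 + t^-1 - t^-2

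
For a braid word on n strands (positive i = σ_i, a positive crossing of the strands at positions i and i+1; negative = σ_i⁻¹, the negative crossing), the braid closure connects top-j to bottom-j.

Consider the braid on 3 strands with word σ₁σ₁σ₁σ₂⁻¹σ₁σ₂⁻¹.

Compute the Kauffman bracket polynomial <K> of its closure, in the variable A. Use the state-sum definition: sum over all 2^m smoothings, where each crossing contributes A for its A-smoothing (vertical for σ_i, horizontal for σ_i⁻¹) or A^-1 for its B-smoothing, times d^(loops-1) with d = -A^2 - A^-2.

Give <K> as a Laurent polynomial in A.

Braid: s1 s1 s1 s2^-1 s1 s2^-1 on 3 strands, 6 crossings.
Writhe w = (#positive) - (#negative) = 4 - 2 = 2.
State-sum expansion of <K>. There are 2^6 = 64 states.
For each crossing: s=0 is the vertical smoothing, s=1 horizontal. Crossing k contributes A^(sign_k * (1 - 2*s_k)); loop factor d = -A^2 - A^-2.
Tabulate the states by total A-exponent and number of loops L (A-exp: L × count):
  A^6: L=3 ×1
  A^4: L=2 ×6
  A^2: L=1 ×11, L=3 ×4
  A^0: L=2 ×19, L=4 ×1
  A^-2: L=3 ×15
  A^-4: L=4 ×6
  A^-6: L=5 ×1
Each group contributes A^e * Σ count * d^(L-1):
Powers of d = -A^2 - A^-2: d^2 = A^4 + 2 + A^-4; d^3 = -A^6 - 3*A^2 - 3*A^-2 - A^-6; d^4 = A^8 + 4*A^4 + 6 + 4*A^-4 + A^-8.
  A^6 * (d^2) = A^10 + 2*A^6 + A^2
  A^4 * (6*d) = -6*A^6 - 6*A^2
  A^2 * (11 + 4*d^2) = 4*A^6 + 19*A^2 + 4*A^-2
  A^0 * (19*d + d^3) = -A^6 - 22*A^2 - 22*A^-2 - A^-6
  A^-2 * (15*d^2) = 15*A^2 + 30*A^-2 + 15*A^-6
  A^-4 * (6*d^3) = -6*A^2 - 18*A^-2 - 18*A^-6 - 6*A^-10
  A^-6 * (d^4) = A^2 + 4*A^-2 + 6*A^-6 + 4*A^-10 + A^-14
Summing the groups: <K> = A^10 - A^6 + 2*A^2 - 2*A^-2 + 2*A^-6 - 2*A^-10 + A^-14

Answer: A^10 - A^6 + 2*A^2 - 2*A^-2 + 2*A^-6 - 2*A^-10 + A^-14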